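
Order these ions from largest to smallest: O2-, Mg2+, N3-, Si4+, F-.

All of these have 10 electrons (isoelectronic). With the same electron cloud, the ion with the most protons pulls it in tightest. Nuclear charges: Si4+ (Z=14), Mg2+ (Z=12), F- (Z=9), O2- (Z=8), N3- (Z=7). Highest Z is smallest.

N3- > O2- > F- > Mg2+ > Si4+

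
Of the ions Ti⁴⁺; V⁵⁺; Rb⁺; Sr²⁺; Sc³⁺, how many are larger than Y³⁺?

V⁵⁺: 18 e⁻, Z=23, Ti⁴⁺: 18 e⁻, Z=22, Sc³⁺: 18 e⁻, Z=21, Y³⁺: 36 e⁻, Z=39, Sr²⁺: 36 e⁻, Z=38, Rb⁺: 36 e⁻, Z=37. V⁵⁺ < Ti⁴⁺ (isoelectronic, higher Z=23 is smaller); Ti⁴⁺ < Sc³⁺ (isoelectronic, higher Z=22 is smaller); Sc³⁺ < Y³⁺ (same group, 1 shell fewer); Y³⁺ < Sr²⁺ (both 36 e⁻, Z=39>38); Sr²⁺ < Rb⁺ (both 36 e⁻, Z=38>37).
Overall: V⁵⁺ < Ti⁴⁺ < Sc³⁺ < Y³⁺ < Sr²⁺ < Rb⁺. Y³⁺ has 3 below it and 2 above. That's 2.

2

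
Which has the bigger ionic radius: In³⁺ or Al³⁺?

Same group, same charge. Going down the group adds an extra shell of electrons, so the ion gets larger: Al³⁺ is highest in the group and smallest.

In³⁺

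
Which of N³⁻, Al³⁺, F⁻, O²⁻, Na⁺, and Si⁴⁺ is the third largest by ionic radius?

F⁻

All of these have 10 electrons (isoelectronic). With the same electron cloud, the ion with the most protons pulls it in tightest. Nuclear charges: Si⁴⁺ (Z=14), Al³⁺ (Z=13), Na⁺ (Z=11), F⁻ (Z=9), O²⁻ (Z=8), N³⁻ (Z=7). Highest Z is smallest.
So the order is Si⁴⁺ < Al³⁺ < Na⁺ < F⁻ < O²⁻ < N³⁻; the 3rd-largest ion is F⁻.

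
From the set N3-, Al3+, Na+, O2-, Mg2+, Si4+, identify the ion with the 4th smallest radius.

Na+

Isoelectronic series (10 e⁻ each). Size is set by nuclear charge: more protons means a smaller ion. Si4+ (Z=14), Al3+ (Z=13), Mg2+ (Z=12), Na+ (Z=11), O2- (Z=8), N3- (Z=7).
That gives Si4+ < Al3+ < Mg2+ < Na+ < O2- < N3-. From the smallest end, number 4 is Na+.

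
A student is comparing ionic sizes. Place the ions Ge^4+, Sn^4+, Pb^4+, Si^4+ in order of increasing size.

All are in the same group with charge +4. Radius grows down the group as n (the outermost shell) increases.

Si^4+ < Ge^4+ < Sn^4+ < Pb^4+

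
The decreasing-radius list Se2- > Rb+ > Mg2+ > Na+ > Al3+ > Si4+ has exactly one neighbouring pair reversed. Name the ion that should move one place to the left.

Na+

The pair Mg2+, Na+ is the wrong way round — Mg2+ and Na+ share 10 electrons; the higher nuclear charge on Mg (Z=12) contracts it more, so Mg2+ < Na+. All other adjacent pairs agree with periodic trends, so Na+ is the misplaced ion.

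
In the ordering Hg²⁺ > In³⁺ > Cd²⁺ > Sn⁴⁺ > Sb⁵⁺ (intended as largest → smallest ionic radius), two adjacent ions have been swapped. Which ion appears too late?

The pair In³⁺, Cd²⁺ is the wrong way round — they are isoelectronic (46 e⁻) and In has more protons than Cd (49 vs 48), making In³⁺ smaller. All other adjacent pairs agree with periodic trends, so Cd²⁺ is the misplaced ion.

Cd²⁺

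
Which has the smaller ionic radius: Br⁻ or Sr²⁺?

Sr²⁺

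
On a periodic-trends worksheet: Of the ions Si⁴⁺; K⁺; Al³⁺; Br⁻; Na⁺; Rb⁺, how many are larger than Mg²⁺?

4

First list Z and electron count for each: Si⁴⁺: 10 e⁻, Z=14, Al³⁺: 10 e⁻, Z=13, Mg²⁺: 10 e⁻, Z=12, Na⁺: 10 e⁻, Z=11, K⁺: 18 e⁻, Z=19, Rb⁺: 36 e⁻, Z=37, Br⁻: 36 e⁻, Z=35. Si⁴⁺ < Al³⁺ (both 10 e⁻, Z=14>13); Al³⁺ < Mg²⁺ (isoelectronic, higher Z=13 is smaller); Mg²⁺ < Na⁺ (isoelectronic, higher Z=12 is smaller); Na⁺ < K⁺ (same group, period 3 vs 4); K⁺ < Rb⁺ (same group, period 4 vs 5); Rb⁺ < Br⁻ (isoelectronic, higher Z=37 is smaller).
Placing each against Mg²⁺: smaller — Si⁴⁺, Al³⁺; larger — Na⁺, K⁺, Rb⁺, Br⁻. That's 4.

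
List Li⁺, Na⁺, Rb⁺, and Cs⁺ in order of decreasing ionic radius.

Cs⁺ > Rb⁺ > Na⁺ > Li⁺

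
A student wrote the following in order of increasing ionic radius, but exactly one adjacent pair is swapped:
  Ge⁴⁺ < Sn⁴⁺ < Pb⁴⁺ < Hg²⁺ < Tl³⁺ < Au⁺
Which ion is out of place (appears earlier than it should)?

The pair Hg²⁺, Tl³⁺ is the wrong way round — both have 78 electrons but Z(Tl)=81 > Z(Hg)=80, so Tl³⁺ should be the smaller of the two. All other adjacent pairs agree with periodic trends, so Hg²⁺ is the misplaced ion.

Hg²⁺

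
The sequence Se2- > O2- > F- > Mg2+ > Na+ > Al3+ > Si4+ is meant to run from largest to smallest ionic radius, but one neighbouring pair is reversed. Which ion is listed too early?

Mg2+

Check each adjacent pair. Mg2+ and Na+ are reversed: both have 10 electrons but Z(Mg)=12 > Z(Na)=11, so Mg2+ should be the smaller of the two. No other neighbouring pair contradicts the periodic trends, so Mg2+ is the ion listed too early.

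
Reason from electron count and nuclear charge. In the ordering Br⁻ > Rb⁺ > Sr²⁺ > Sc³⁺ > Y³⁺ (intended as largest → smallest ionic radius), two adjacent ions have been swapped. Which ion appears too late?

Y³⁺

Scanning neighbour by neighbour, only Sc³⁺/Y³⁺ violates a trend: same group and charge — period 4 sits above period 5, so Sc³⁺ is smaller. That makes Y³⁺ the one sitting a position late relative to where it belongs.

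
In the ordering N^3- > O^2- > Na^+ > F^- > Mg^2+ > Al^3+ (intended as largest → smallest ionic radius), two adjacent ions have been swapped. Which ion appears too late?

Compare adjacent ions: Na^+ and F^- share 10 electrons; the higher nuclear charge on Na (Z=11) contracts it more, so Na^+ < F^- — yet in this decreasing list Na^+ sits before F^-. Nothing else is reversed, so F^- should move one place to the left.

F^-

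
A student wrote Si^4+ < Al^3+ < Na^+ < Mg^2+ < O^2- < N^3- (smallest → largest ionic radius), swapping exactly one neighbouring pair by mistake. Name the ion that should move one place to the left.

The pair Na^+, Mg^2+ is the wrong way round — Mg^2+ and Na^+ share 10 electrons; the higher nuclear charge on Mg (Z=12) contracts it more, so Mg^2+ < Na^+. All other adjacent pairs agree with periodic trends, so Mg^2+ is the misplaced ion.

Mg^2+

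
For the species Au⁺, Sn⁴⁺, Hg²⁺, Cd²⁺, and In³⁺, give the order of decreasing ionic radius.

Au⁺ > Hg²⁺ > Cd²⁺ > In³⁺ > Sn⁴⁺

Work out protons and electrons: Sn⁴⁺: 46 e⁻, Z=50, In³⁺: 46 e⁻, Z=49, Cd²⁺: 46 e⁻, Z=48, Hg²⁺: 78 e⁻, Z=80, Au⁺: 78 e⁻, Z=79. Sn⁴⁺ < In³⁺ (isoelectronic, higher Z=50 is smaller); In³⁺ < Cd²⁺ (isoelectronic, higher Z=49 is smaller); Cd²⁺ < Hg²⁺ (same group, 1 shell fewer); Hg²⁺ < Au⁺ (both 78 e⁻, Z=80>79).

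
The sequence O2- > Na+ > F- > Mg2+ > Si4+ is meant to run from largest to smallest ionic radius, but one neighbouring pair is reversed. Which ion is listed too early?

Check each adjacent pair. Na+ and F- are reversed: both have 10 electrons but Z(Na)=11 > Z(F)=9, so Na+ should be the smaller of the two. No other neighbouring pair contradicts the periodic trends, so Na+ is the ion listed too early.

Na+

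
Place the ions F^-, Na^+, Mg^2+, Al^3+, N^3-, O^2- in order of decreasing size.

All of these have 10 electrons (isoelectronic). With the same electron cloud, the ion with the most protons pulls it in tightest. Nuclear charges: Al^3+ (Z=13), Mg^2+ (Z=12), Na^+ (Z=11), F^- (Z=9), O^2- (Z=8), N^3- (Z=7). Highest Z is smallest.

N^3- > O^2- > F^- > Na^+ > Mg^2+ > Al^3+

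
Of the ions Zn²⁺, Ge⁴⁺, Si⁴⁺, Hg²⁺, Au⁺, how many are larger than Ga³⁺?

3

First list Z and electron count for each: Si⁴⁺ has 10 e⁻ (Z=14), Ge⁴⁺ has 28 e⁻ (Z=32), Ga³⁺ has 28 e⁻ (Z=31), Zn²⁺ has 28 e⁻ (Z=30), Hg²⁺ has 78 e⁻ (Z=80), Au⁺ has 78 e⁻ (Z=79). Si⁴⁺ < Ge⁴⁺ (same group, 1 shell fewer); Ge⁴⁺ < Ga³⁺ (isoelectronic, higher Z=32 is smaller); Ga³⁺ < Zn²⁺ (both 28 e⁻, Z=31>30); Zn²⁺ < Hg²⁺ (same group, 2 shells fewer); Hg²⁺ < Au⁺ (isoelectronic, higher Z=80 is smaller).
Placing each against Ga³⁺: smaller — Si⁴⁺, Ge⁴⁺; larger — Zn²⁺, Hg²⁺, Au⁺. So 3 are larger.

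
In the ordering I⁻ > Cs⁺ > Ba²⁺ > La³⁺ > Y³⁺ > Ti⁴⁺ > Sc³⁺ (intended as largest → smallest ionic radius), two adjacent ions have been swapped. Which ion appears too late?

Scanning neighbour by neighbour, only Ti⁴⁺/Sc³⁺ violates a trend: both have 18 electrons but Z(Ti)=22 > Z(Sc)=21, so Ti⁴⁺ should be the smaller of the two. That makes Sc³⁺ the one sitting a position late relative to where it belongs.

Sc³⁺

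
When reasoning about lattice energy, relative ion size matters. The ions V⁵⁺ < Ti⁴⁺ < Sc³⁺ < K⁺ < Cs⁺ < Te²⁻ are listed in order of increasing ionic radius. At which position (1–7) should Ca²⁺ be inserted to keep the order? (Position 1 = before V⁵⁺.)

4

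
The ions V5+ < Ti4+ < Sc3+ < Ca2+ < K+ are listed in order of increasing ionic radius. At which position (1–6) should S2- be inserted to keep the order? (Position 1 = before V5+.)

These species are isoelectronic with 18 electrons. The only difference is the number of protons: V5+ (Z=23), Ti4+ (Z=22), Sc3+ (Z=21), Ca2+ (Z=20), K+ (Z=19), S2- (Z=16). The strongest nuclear pull (V5+) gives the smallest ion.
With S2- included the full order is V5+ < Ti4+ < Sc3+ < Ca2+ < K+ < S2-, so it takes position 6.

6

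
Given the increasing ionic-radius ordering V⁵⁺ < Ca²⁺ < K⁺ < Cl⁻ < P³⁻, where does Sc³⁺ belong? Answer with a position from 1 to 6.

2

These species are isoelectronic with 18 electrons. The only difference is the number of protons: V⁵⁺ (Z=23), Sc³⁺ (Z=21), Ca²⁺ (Z=20), K⁺ (Z=19), Cl⁻ (Z=17), P³⁻ (Z=15). The strongest nuclear pull (V⁵⁺) gives the smallest ion.
The complete sequence is V⁵⁺ < Sc³⁺ < Ca²⁺ < K⁺ < Cl⁻ < P³⁻. Sc³⁺ sits at position 2.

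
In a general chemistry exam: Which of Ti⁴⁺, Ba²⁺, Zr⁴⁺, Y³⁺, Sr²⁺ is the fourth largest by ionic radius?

Ti⁴⁺: 18 e⁻, Z=22, Zr⁴⁺: 36 e⁻, Z=40, Y³⁺: 36 e⁻, Z=39, Sr²⁺: 36 e⁻, Z=38, Ba²⁺: 54 e⁻, Z=56. Ti⁴⁺ < Zr⁴⁺ (same group, period 4 vs 5); Zr⁴⁺ < Y³⁺ (both 36 e⁻, Z=40>39); Y³⁺ < Sr²⁺ (isoelectronic, higher Z=39 is smaller); Sr²⁺ < Ba²⁺ (same group, period 5 vs 6).
So the order is Ti⁴⁺ < Zr⁴⁺ < Y³⁺ < Sr²⁺ < Ba²⁺; the 4th-largest ion is Zr⁴⁺.

Zr⁴⁺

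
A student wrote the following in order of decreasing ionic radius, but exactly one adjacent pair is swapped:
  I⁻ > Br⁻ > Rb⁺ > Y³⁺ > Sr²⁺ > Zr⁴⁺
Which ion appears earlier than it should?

Compare adjacent ions: Y³⁺ and Sr²⁺ share 36 electrons; the higher nuclear charge on Y (Z=39) contracts it more, so Y³⁺ < Sr²⁺ — yet in this decreasing list Y³⁺ sits before Sr²⁺. Nothing else is reversed, so Y³⁺ should move one place to the right.

Y³⁺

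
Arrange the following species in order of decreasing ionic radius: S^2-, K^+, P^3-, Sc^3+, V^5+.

Isoelectronic series (18 e⁻ each). Size is set by nuclear charge: more protons means a smaller ion. V^5+ (Z=23), Sc^3+ (Z=21), K^+ (Z=19), S^2- (Z=16), P^3- (Z=15).

P^3- > S^2- > K^+ > Sc^3+ > V^5+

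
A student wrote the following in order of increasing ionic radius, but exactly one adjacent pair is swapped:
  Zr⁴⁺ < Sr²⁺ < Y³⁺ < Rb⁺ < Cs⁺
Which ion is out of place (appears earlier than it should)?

Sr²⁺

Check each adjacent pair. Sr²⁺ and Y³⁺ are reversed: Y³⁺ and Sr²⁺ share 36 electrons; the higher nuclear charge on Y (Z=39) contracts it more, so Y³⁺ < Sr²⁺. No other neighbouring pair contradicts the periodic trends, so Sr²⁺ is the ion listed too early.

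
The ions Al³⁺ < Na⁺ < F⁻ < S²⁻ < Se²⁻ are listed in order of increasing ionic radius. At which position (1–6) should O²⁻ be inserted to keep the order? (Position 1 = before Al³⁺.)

4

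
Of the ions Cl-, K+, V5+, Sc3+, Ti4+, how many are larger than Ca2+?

2

Isoelectronic series (18 e⁻ each). Size is set by nuclear charge: more protons means a smaller ion. V5+ (Z=23), Ti4+ (Z=22), Sc3+ (Z=21), Ca2+ (Z=20), K+ (Z=19), Cl- (Z=17).
Placing each against Ca2+: smaller — V5+, Ti4+, Sc3+; larger — K+, Cl-. Count: 2.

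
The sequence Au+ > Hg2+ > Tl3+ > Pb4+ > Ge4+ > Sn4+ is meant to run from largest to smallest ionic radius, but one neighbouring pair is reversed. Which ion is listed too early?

Check each adjacent pair. Ge4+ and Sn4+ are reversed: both in group 14 with the same charge; Ge4+ (period 4) has the smaller radius. No other neighbouring pair contradicts the periodic trends, so Ge4+ is the ion listed too early.

Ge4+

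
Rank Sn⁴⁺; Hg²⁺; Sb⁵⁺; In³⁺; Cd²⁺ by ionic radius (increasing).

First list Z and electron count for each: Sb⁵⁺ (Z=51, 46 e⁻), Sn⁴⁺ (Z=50, 46 e⁻), In³⁺ (Z=49, 46 e⁻), Cd²⁺ (Z=48, 46 e⁻), Hg²⁺ (Z=80, 78 e⁻). Sb⁵⁺ < Sn⁴⁺ (isoelectronic, higher Z=51 is smaller); Sn⁴⁺ < In³⁺ (both 46 e⁻, Z=50>49); In³⁺ < Cd²⁺ (both 46 e⁻, Z=49>48); Cd²⁺ < Hg²⁺ (same group, period 5 vs 6).

Sb⁵⁺ < Sn⁴⁺ < In³⁺ < Cd²⁺ < Hg²⁺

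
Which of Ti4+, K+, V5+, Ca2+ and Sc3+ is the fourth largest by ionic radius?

All of these have 18 electrons (isoelectronic). With the same electron cloud, the ion with the most protons pulls it in tightest. Nuclear charges: V5+ (Z=23), Ti4+ (Z=22), Sc3+ (Z=21), Ca2+ (Z=20), K+ (Z=19). Highest Z is smallest.
Ordering: V5+ < Ti4+ < Sc3+ < Ca2+ < K+. The fourth largest is Ti4+.

Ti4+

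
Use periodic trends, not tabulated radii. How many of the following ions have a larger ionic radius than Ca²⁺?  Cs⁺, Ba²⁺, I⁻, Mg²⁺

3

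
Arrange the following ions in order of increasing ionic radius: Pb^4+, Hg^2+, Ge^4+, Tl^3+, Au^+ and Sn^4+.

Ge^4+ < Sn^4+ < Pb^4+ < Tl^3+ < Hg^2+ < Au^+

Electron counts and nuclear charges: Ge^4+ (Z=32, 28 e⁻), Sn^4+ (Z=50, 46 e⁻), Pb^4+ (Z=82, 78 e⁻), Tl^3+ (Z=81, 78 e⁻), Hg^2+ (Z=80, 78 e⁻), Au^+ (Z=79, 78 e⁻). Ge^4+ < Sn^4+ (same group, period 4 vs 5); Sn^4+ < Pb^4+ (same group, period 5 vs 6); Pb^4+ < Tl^3+ (isoelectronic, higher Z=82 is smaller); Tl^3+ < Hg^2+ (isoelectronic, higher Z=81 is smaller); Hg^2+ < Au^+ (isoelectronic, higher Z=80 is smaller).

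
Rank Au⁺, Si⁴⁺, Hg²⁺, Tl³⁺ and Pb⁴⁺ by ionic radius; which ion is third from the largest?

Tl³⁺

Tabulating Z and e⁻: Si⁴⁺ (Z=14, 10 e⁻), Pb⁴⁺ (Z=82, 78 e⁻), Tl³⁺ (Z=81, 78 e⁻), Hg²⁺ (Z=80, 78 e⁻), Au⁺ (Z=79, 78 e⁻). Si⁴⁺ < Pb⁴⁺ (same group, 3 shells fewer); Pb⁴⁺ < Tl³⁺ (isoelectronic, higher Z=82 is smaller); Tl³⁺ < Hg²⁺ (both 78 e⁻, Z=81>80); Hg²⁺ < Au⁺ (both 78 e⁻, Z=80>79).
That gives Si⁴⁺ < Pb⁴⁺ < Tl³⁺ < Hg²⁺ < Au⁺. From the largest end, number 3 is Tl³⁺.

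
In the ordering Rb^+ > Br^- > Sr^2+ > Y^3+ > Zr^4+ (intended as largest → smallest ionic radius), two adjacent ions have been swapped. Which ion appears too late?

Br^-

The pair Rb^+, Br^- is the wrong way round — Rb^+ and Br^- share 36 electrons; the higher nuclear charge on Rb (Z=37) contracts it more, so Rb^+ < Br^-. All other adjacent pairs agree with periodic trends, so Br^- is the misplaced ion.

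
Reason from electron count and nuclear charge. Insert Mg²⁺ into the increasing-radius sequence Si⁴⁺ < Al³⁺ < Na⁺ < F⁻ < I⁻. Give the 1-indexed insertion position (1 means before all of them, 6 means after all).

3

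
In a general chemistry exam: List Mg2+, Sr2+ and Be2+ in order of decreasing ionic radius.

All are in the same group with charge +2. Radius grows down the group as n (the outermost shell) increases.

Sr2+ > Mg2+ > Be2+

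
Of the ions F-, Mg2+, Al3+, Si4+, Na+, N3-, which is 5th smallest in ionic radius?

F-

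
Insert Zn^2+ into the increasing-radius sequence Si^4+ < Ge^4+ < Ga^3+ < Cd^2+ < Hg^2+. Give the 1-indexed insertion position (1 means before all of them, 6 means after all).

Work out protons and electrons: Si^4+ has 10 e⁻ (Z=14), Ge^4+ has 28 e⁻ (Z=32), Ga^3+ has 28 e⁻ (Z=31), Zn^2+ has 28 e⁻ (Z=30), Cd^2+ has 46 e⁻ (Z=48), Hg^2+ has 78 e⁻ (Z=80). Si^4+ < Ge^4+ (same group, period 3 vs 4); Ge^4+ < Ga^3+ (both 28 e⁻, Z=32>31); Ga^3+ < Zn^2+ (both 28 e⁻, Z=31>30); Zn^2+ < Cd^2+ (same group, period 4 vs 5); Cd^2+ < Hg^2+ (same group, period 5 vs 6).
Merged order: Si^4+ < Ge^4+ < Ga^3+ < Zn^2+ < Cd^2+ < Hg^2+ — Zn^2+ is number 4.

4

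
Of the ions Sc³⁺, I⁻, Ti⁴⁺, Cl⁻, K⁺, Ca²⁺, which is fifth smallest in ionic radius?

Cl⁻

Work out protons and electrons: Ti⁴⁺ (Z=22, 18 e⁻), Sc³⁺ (Z=21, 18 e⁻), Ca²⁺ (Z=20, 18 e⁻), K⁺ (Z=19, 18 e⁻), Cl⁻ (Z=17, 18 e⁻), I⁻ (Z=53, 54 e⁻). Ti⁴⁺ < Sc³⁺ (isoelectronic, higher Z=22 is smaller); Sc³⁺ < Ca²⁺ (isoelectronic, higher Z=21 is smaller); Ca²⁺ < K⁺ (both 18 e⁻, Z=20>19); K⁺ < Cl⁻ (both 18 e⁻, Z=19>17); Cl⁻ < I⁻ (same group, period 3 vs 5).
Full ascending order: Ti⁴⁺ < Sc³⁺ < Ca²⁺ < K⁺ < Cl⁻ < I⁻. Counting from the smallest, position 5 is Cl⁻.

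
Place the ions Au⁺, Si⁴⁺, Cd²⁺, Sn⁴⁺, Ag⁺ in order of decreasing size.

Au⁺ > Ag⁺ > Cd²⁺ > Sn⁴⁺ > Si⁴⁺

Si⁴⁺ (Z=14, 10 e⁻), Sn⁴⁺ (Z=50, 46 e⁻), Cd²⁺ (Z=48, 46 e⁻), Ag⁺ (Z=47, 46 e⁻), Au⁺ (Z=79, 78 e⁻). Si⁴⁺ < Sn⁴⁺ (same group, 2 shells fewer); Sn⁴⁺ < Cd²⁺ (both 46 e⁻, Z=50>48); Cd²⁺ < Ag⁺ (both 46 e⁻, Z=48>47); Ag⁺ < Au⁺ (same group, period 5 vs 6).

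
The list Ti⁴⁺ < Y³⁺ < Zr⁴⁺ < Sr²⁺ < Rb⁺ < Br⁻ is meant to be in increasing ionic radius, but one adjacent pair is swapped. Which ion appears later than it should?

Compare adjacent ions: they are isoelectronic (36 e⁻) and Zr has more protons than Y (40 vs 39), making Zr⁴⁺ smaller — yet in this increasing list Y³⁺ sits before Zr⁴⁺. Nothing else is reversed, so Zr⁴⁺ should move one place to the left.

Zr⁴⁺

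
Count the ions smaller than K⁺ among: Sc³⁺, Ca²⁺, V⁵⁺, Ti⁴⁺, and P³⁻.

These species are isoelectronic with 18 electrons. The only difference is the number of protons: V⁵⁺ (Z=23), Ti⁴⁺ (Z=22), Sc³⁺ (Z=21), Ca²⁺ (Z=20), K⁺ (Z=19), P³⁻ (Z=15). The strongest nuclear pull (V⁵⁺) gives the smallest ion.
Overall: V⁵⁺ < Ti⁴⁺ < Sc³⁺ < Ca²⁺ < K⁺ < P³⁻. K⁺ has 4 below it and 1 above. Count: 4.

4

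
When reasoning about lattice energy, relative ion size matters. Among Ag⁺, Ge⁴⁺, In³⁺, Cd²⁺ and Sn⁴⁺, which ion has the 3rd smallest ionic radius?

First list Z and electron count for each: Ge⁴⁺ has 28 e⁻ (Z=32), Sn⁴⁺ has 46 e⁻ (Z=50), In³⁺ has 46 e⁻ (Z=49), Cd²⁺ has 46 e⁻ (Z=48), Ag⁺ has 46 e⁻ (Z=47). Ge⁴⁺ < Sn⁴⁺ (same group, 1 shell fewer); Sn⁴⁺ < In³⁺ (isoelectronic, higher Z=50 is smaller); In³⁺ < Cd²⁺ (both 46 e⁻, Z=49>48); Cd²⁺ < Ag⁺ (both 46 e⁻, Z=48>47).
That gives Ge⁴⁺ < Sn⁴⁺ < In³⁺ < Cd²⁺ < Ag⁺. From the smallest end, number 3 is In³⁺.

In³⁺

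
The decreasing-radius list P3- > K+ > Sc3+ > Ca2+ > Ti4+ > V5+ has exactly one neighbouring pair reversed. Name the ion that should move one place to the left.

Ca2+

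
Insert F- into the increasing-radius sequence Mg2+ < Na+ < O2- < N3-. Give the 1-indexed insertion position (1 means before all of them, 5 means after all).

Isoelectronic series (10 e⁻ each). Size is set by nuclear charge: more protons means a smaller ion. Mg2+ (Z=12), Na+ (Z=11), F- (Z=9), O2- (Z=8), N3- (Z=7).
Putting F- in gives Mg2+ < Na+ < F- < O2- < N3-; it lands at slot 3.

3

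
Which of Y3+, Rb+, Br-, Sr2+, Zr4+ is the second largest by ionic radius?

Rb+

Each ion has 36 electrons. The ranking follows nuclear charge in reverse — greater Z gives a smaller radius. Zr4+ (Z=40), Y3+ (Z=39), Sr2+ (Z=38), Rb+ (Z=37), Br- (Z=35).
So the order is Zr4+ < Y3+ < Sr2+ < Rb+ < Br-; the 2nd-largest ion is Rb+.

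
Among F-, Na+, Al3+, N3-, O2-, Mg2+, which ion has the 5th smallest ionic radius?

O2-

All of these have 10 electrons (isoelectronic). With the same electron cloud, the ion with the most protons pulls it in tightest. Nuclear charges: Al3+ (Z=13), Mg2+ (Z=12), Na+ (Z=11), F- (Z=9), O2- (Z=8), N3- (Z=7). Highest Z is smallest.
Ordering: Al3+ < Mg2+ < Na+ < F- < O2- < N3-. The 5th smallest is O2-.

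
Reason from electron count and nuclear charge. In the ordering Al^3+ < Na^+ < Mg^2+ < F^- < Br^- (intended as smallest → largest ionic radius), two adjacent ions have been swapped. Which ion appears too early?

Na^+

The pair Na^+, Mg^2+ is the wrong way round — they are isoelectronic (10 e⁻) and Mg has more protons than Na (12 vs 11), making Mg^2+ smaller. All other adjacent pairs agree with periodic trends, so Na^+ is the misplaced ion.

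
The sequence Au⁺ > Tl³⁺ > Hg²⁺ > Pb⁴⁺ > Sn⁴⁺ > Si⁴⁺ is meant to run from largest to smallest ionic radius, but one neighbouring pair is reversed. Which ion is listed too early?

Tl³⁺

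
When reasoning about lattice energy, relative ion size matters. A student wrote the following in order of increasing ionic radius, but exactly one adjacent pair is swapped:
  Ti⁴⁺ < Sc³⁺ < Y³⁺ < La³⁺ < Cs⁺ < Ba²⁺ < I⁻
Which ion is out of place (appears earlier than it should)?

Cs⁺

Check each adjacent pair. Cs⁺ and Ba²⁺ are reversed: they are isoelectronic (54 e⁻) and Ba has more protons than Cs (56 vs 55), making Ba²⁺ smaller. No other neighbouring pair contradicts the periodic trends, so Cs⁺ is the ion listed too early.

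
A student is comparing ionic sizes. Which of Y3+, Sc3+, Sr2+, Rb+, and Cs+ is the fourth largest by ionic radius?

Electron counts and nuclear charges: Sc3+: 18 e⁻, Z=21, Y3+: 36 e⁻, Z=39, Sr2+: 36 e⁻, Z=38, Rb+: 36 e⁻, Z=37, Cs+: 54 e⁻, Z=55. Sc3+ < Y3+ (same group, 1 shell fewer); Y3+ < Sr2+ (isoelectronic, higher Z=39 is smaller); Sr2+ < Rb+ (isoelectronic, higher Z=38 is smaller); Rb+ < Cs+ (same group, 1 shell fewer).
Ordering: Sc3+ < Y3+ < Sr2+ < Rb+ < Cs+. The fourth largest is Y3+.

Y3+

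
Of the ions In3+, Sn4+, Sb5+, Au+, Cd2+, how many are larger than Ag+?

1

Electron counts and nuclear charges: Sb5+ (Z=51, 46 e⁻), Sn4+ (Z=50, 46 e⁻), In3+ (Z=49, 46 e⁻), Cd2+ (Z=48, 46 e⁻), Ag+ (Z=47, 46 e⁻), Au+ (Z=79, 78 e⁻). Sb5+ < Sn4+ (isoelectronic, higher Z=51 is smaller); Sn4+ < In3+ (both 46 e⁻, Z=50>49); In3+ < Cd2+ (both 46 e⁻, Z=49>48); Cd2+ < Ag+ (isoelectronic, higher Z=48 is smaller); Ag+ < Au+ (same group, period 5 vs 6).
Placing each against Ag+: smaller — Sb5+, Sn4+, In3+, Cd2+; larger — Au+. That's 1.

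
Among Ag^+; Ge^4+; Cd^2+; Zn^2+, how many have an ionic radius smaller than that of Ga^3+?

1

Work out protons and electrons: Ge^4+ (Z=32, 28 e⁻), Ga^3+ (Z=31, 28 e⁻), Zn^2+ (Z=30, 28 e⁻), Cd^2+ (Z=48, 46 e⁻), Ag^+ (Z=47, 46 e⁻). Ge^4+ < Ga^3+ (isoelectronic, higher Z=32 is smaller); Ga^3+ < Zn^2+ (both 28 e⁻, Z=31>30); Zn^2+ < Cd^2+ (same group, period 4 vs 5); Cd^2+ < Ag^+ (isoelectronic, higher Z=48 is smaller).
Placing each against Ga^3+: smaller — Ge^4+; larger — Zn^2+, Cd^2+, Ag^+. That's 1.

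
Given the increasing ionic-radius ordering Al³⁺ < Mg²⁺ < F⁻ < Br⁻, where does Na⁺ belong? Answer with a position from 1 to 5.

Tabulating Z and e⁻: Al³⁺ (Z=13, 10 e⁻), Mg²⁺ (Z=12, 10 e⁻), Na⁺ (Z=11, 10 e⁻), F⁻ (Z=9, 10 e⁻), Br⁻ (Z=35, 36 e⁻). Al³⁺ < Mg²⁺ (isoelectronic, higher Z=13 is smaller); Mg²⁺ < Na⁺ (isoelectronic, higher Z=12 is smaller); Na⁺ < F⁻ (isoelectronic, higher Z=11 is smaller); F⁻ < Br⁻ (same group, period 2 vs 4).
Merged order: Al³⁺ < Mg²⁺ < Na⁺ < F⁻ < Br⁻ — Na⁺ is number 3.

3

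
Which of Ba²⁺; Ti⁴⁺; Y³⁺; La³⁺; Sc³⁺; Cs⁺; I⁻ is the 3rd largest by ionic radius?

Ba²⁺

First list Z and electron count for each: Ti⁴⁺ (Z=22, 18 e⁻), Sc³⁺ (Z=21, 18 e⁻), Y³⁺ (Z=39, 36 e⁻), La³⁺ (Z=57, 54 e⁻), Ba²⁺ (Z=56, 54 e⁻), Cs⁺ (Z=55, 54 e⁻), I⁻ (Z=53, 54 e⁻). Ti⁴⁺ < Sc³⁺ (isoelectronic, higher Z=22 is smaller); Sc³⁺ < Y³⁺ (same group, period 4 vs 5); Y³⁺ < La³⁺ (same group, period 5 vs 6); La³⁺ < Ba²⁺ (both 54 e⁻, Z=57>56); Ba²⁺ < Cs⁺ (both 54 e⁻, Z=56>55); Cs⁺ < I⁻ (both 54 e⁻, Z=55>53).
That gives Ti⁴⁺ < Sc³⁺ < Y³⁺ < La³⁺ < Ba²⁺ < Cs⁺ < I⁻. From the largest end, number 3 is Ba²⁺.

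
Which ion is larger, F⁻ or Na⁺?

F⁻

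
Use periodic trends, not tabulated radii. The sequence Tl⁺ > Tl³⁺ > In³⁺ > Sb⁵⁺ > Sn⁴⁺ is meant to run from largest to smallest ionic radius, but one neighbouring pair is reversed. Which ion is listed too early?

Sb⁵⁺

Scanning neighbour by neighbour, only Sb⁵⁺/Sn⁴⁺ violates a trend: both have 46 electrons but Z(Sb)=51 > Z(Sn)=50, so Sb⁵⁺ should be the smaller of the two. That makes Sb⁵⁺ the one sitting a position early relative to where it belongs.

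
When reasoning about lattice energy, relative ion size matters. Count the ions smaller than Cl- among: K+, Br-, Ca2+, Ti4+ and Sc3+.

4

Work out protons and electrons: Ti4+ (Z=22, 18 e⁻), Sc3+ (Z=21, 18 e⁻), Ca2+ (Z=20, 18 e⁻), K+ (Z=19, 18 e⁻), Cl- (Z=17, 18 e⁻), Br- (Z=35, 36 e⁻). Ti4+ < Sc3+ (isoelectronic, higher Z=22 is smaller); Sc3+ < Ca2+ (isoelectronic, higher Z=21 is smaller); Ca2+ < K+ (both 18 e⁻, Z=20>19); K+ < Cl- (both 18 e⁻, Z=19>17); Cl- < Br- (same group, 1 shell fewer).
Overall: Ti4+ < Sc3+ < Ca2+ < K+ < Cl- < Br-. Cl- has 4 below it and 1 above. So 4 are smaller.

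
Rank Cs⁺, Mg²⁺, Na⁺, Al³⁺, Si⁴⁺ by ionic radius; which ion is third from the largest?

Electron counts and nuclear charges: Si⁴⁺ (Z=14, 10 e⁻), Al³⁺ (Z=13, 10 e⁻), Mg²⁺ (Z=12, 10 e⁻), Na⁺ (Z=11, 10 e⁻), Cs⁺ (Z=55, 54 e⁻). Si⁴⁺ < Al³⁺ (both 10 e⁻, Z=14>13); Al³⁺ < Mg²⁺ (both 10 e⁻, Z=13>12); Mg²⁺ < Na⁺ (isoelectronic, higher Z=12 is smaller); Na⁺ < Cs⁺ (same group, 3 shells fewer).
So the order is Si⁴⁺ < Al³⁺ < Mg²⁺ < Na⁺ < Cs⁺; the 3rd-largest ion is Mg²⁺.

Mg²⁺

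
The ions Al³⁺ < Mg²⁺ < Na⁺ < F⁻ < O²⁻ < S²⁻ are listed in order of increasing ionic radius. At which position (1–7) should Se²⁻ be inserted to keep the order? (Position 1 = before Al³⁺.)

First list Z and electron count for each: Al³⁺: 10 e⁻, Z=13, Mg²⁺: 10 e⁻, Z=12, Na⁺: 10 e⁻, Z=11, F⁻: 10 e⁻, Z=9, O²⁻: 10 e⁻, Z=8, S²⁻: 18 e⁻, Z=16, Se²⁻: 36 e⁻, Z=34. Al³⁺ < Mg²⁺ (isoelectronic, higher Z=13 is smaller); Mg²⁺ < Na⁺ (both 10 e⁻, Z=12>11); Na⁺ < F⁻ (both 10 e⁻, Z=11>9); F⁻ < O²⁻ (both 10 e⁻, Z=9>8); O²⁻ < S²⁻ (same group, period 2 vs 3); S²⁻ < Se²⁻ (same group, 1 shell fewer).
With Se²⁻ included the full order is Al³⁺ < Mg²⁺ < Na⁺ < F⁻ < O²⁻ < S²⁻ < Se²⁻, so it takes position 7.

7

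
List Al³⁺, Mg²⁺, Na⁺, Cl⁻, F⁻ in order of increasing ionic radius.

Al³⁺ < Mg²⁺ < Na⁺ < F⁻ < Cl⁻

Work out protons and electrons: Al³⁺: 10 e⁻, Z=13, Mg²⁺: 10 e⁻, Z=12, Na⁺: 10 e⁻, Z=11, F⁻: 10 e⁻, Z=9, Cl⁻: 18 e⁻, Z=17. Al³⁺ < Mg²⁺ (isoelectronic, higher Z=13 is smaller); Mg²⁺ < Na⁺ (both 10 e⁻, Z=12>11); Na⁺ < F⁻ (isoelectronic, higher Z=11 is smaller); F⁻ < Cl⁻ (same group, 1 shell fewer).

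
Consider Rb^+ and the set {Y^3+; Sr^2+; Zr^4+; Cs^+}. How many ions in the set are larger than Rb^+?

1

First list Z and electron count for each: Zr^4+ (Z=40, 36 e⁻), Y^3+ (Z=39, 36 e⁻), Sr^2+ (Z=38, 36 e⁻), Rb^+ (Z=37, 36 e⁻), Cs^+ (Z=55, 54 e⁻). Zr^4+ < Y^3+ (isoelectronic, higher Z=40 is smaller); Y^3+ < Sr^2+ (both 36 e⁻, Z=39>38); Sr^2+ < Rb^+ (both 36 e⁻, Z=38>37); Rb^+ < Cs^+ (same group, 1 shell fewer).
Overall: Zr^4+ < Y^3+ < Sr^2+ < Rb^+ < Cs^+. Rb^+ has 3 below it and 1 above. That's 1.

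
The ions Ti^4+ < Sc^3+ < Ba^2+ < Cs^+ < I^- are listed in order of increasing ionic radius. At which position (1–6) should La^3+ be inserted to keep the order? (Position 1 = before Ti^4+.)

3

Tabulating Z and e⁻: Ti^4+: 18 e⁻, Z=22, Sc^3+: 18 e⁻, Z=21, La^3+: 54 e⁻, Z=57, Ba^2+: 54 e⁻, Z=56, Cs^+: 54 e⁻, Z=55, I^-: 54 e⁻, Z=53. Ti^4+ < Sc^3+ (both 18 e⁻, Z=22>21); Sc^3+ < La^3+ (same group, period 4 vs 6); La^3+ < Ba^2+ (both 54 e⁻, Z=57>56); Ba^2+ < Cs^+ (both 54 e⁻, Z=56>55); Cs^+ < I^- (isoelectronic, higher Z=55 is smaller).
With La^3+ included the full order is Ti^4+ < Sc^3+ < La^3+ < Ba^2+ < Cs^+ < I^-, so it takes position 3.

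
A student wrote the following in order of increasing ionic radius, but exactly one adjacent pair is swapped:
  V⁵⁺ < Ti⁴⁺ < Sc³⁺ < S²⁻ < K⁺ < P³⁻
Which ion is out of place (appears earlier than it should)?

Scanning neighbour by neighbour, only S²⁻/K⁺ violates a trend: both have 18 electrons but Z(K)=19 > Z(S)=16, so K⁺ should be the smaller of the two. That makes S²⁻ the one sitting a position early relative to where it belongs.

S²⁻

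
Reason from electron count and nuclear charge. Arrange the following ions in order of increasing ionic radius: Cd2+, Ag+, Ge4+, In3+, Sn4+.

Ge4+ (Z=32, 28 e⁻), Sn4+ (Z=50, 46 e⁻), In3+ (Z=49, 46 e⁻), Cd2+ (Z=48, 46 e⁻), Ag+ (Z=47, 46 e⁻). Ge4+ < Sn4+ (same group, 1 shell fewer); Sn4+ < In3+ (isoelectronic, higher Z=50 is smaller); In3+ < Cd2+ (isoelectronic, higher Z=49 is smaller); Cd2+ < Ag+ (both 46 e⁻, Z=48>47).

Ge4+ < Sn4+ < In3+ < Cd2+ < Ag+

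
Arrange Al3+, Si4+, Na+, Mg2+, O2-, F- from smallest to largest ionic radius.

Si4+ < Al3+ < Mg2+ < Na+ < F- < O2-

Each ion has 10 electrons. The ranking follows nuclear charge in reverse — greater Z gives a smaller radius. Si4+ (Z=14), Al3+ (Z=13), Mg2+ (Z=12), Na+ (Z=11), F- (Z=9), O2- (Z=8).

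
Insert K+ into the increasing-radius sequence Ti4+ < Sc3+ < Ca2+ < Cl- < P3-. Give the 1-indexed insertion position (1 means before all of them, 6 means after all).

These species are isoelectronic with 18 electrons. The only difference is the number of protons: Ti4+ (Z=22), Sc3+ (Z=21), Ca2+ (Z=20), K+ (Z=19), Cl- (Z=17), P3- (Z=15). The strongest nuclear pull (Ti4+) gives the smallest ion.
Putting K+ in gives Ti4+ < Sc3+ < Ca2+ < K+ < Cl- < P3-; it lands at slot 4.

4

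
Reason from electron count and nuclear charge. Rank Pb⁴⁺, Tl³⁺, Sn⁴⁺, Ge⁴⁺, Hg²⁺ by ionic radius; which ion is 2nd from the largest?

Electron counts and nuclear charges: Ge⁴⁺ (Z=32, 28 e⁻), Sn⁴⁺ (Z=50, 46 e⁻), Pb⁴⁺ (Z=82, 78 e⁻), Tl³⁺ (Z=81, 78 e⁻), Hg²⁺ (Z=80, 78 e⁻). Ge⁴⁺ < Sn⁴⁺ (same group, period 4 vs 5); Sn⁴⁺ < Pb⁴⁺ (same group, 1 shell fewer); Pb⁴⁺ < Tl³⁺ (both 78 e⁻, Z=82>81); Tl³⁺ < Hg²⁺ (both 78 e⁻, Z=81>80).
That gives Ge⁴⁺ < Sn⁴⁺ < Pb⁴⁺ < Tl³⁺ < Hg²⁺. From the largest end, number 2 is Tl³⁺.

Tl³⁺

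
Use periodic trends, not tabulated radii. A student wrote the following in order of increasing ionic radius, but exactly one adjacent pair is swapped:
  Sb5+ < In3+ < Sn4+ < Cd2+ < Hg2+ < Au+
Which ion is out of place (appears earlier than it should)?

In3+

Check each adjacent pair. In3+ and Sn4+ are reversed: Sn4+ and In3+ share 46 electrons; the higher nuclear charge on Sn (Z=50) contracts it more, so Sn4+ < In3+. No other neighbouring pair contradicts the periodic trends, so In3+ is the ion listed too early.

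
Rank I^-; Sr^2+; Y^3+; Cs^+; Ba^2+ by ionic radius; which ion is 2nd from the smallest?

Sr^2+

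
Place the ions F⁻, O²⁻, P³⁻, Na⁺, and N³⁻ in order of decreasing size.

Electron counts and nuclear charges: Na⁺ (Z=11, 10 e⁻), F⁻ (Z=9, 10 e⁻), O²⁻ (Z=8, 10 e⁻), N³⁻ (Z=7, 10 e⁻), P³⁻ (Z=15, 18 e⁻). Na⁺ < F⁻ (both 10 e⁻, Z=11>9); F⁻ < O²⁻ (isoelectronic, higher Z=9 is smaller); O²⁻ < N³⁻ (isoelectronic, higher Z=8 is smaller); N³⁻ < P³⁻ (same group, 1 shell fewer).

P³⁻ > N³⁻ > O²⁻ > F⁻ > Na⁺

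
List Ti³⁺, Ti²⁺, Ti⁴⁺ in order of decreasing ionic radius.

For a single element, ionic radius drops as positive charge rises — Ti⁴⁺ < Ti²⁺.

Ti²⁺ > Ti³⁺ > Ti⁴⁺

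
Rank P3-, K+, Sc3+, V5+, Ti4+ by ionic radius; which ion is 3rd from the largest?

Sc3+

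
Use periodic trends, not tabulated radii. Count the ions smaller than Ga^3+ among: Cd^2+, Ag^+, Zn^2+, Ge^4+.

Work out protons and electrons: Ge^4+: 28 e⁻, Z=32, Ga^3+: 28 e⁻, Z=31, Zn^2+: 28 e⁻, Z=30, Cd^2+: 46 e⁻, Z=48, Ag^+: 46 e⁻, Z=47. Ge^4+ < Ga^3+ (both 28 e⁻, Z=32>31); Ga^3+ < Zn^2+ (isoelectronic, higher Z=31 is smaller); Zn^2+ < Cd^2+ (same group, period 4 vs 5); Cd^2+ < Ag^+ (both 46 e⁻, Z=48>47).
Ordering all of them (including Ga^3+) by radius gives Ge^4+ < Ga^3+ < Zn^2+ < Cd^2+ < Ag^+. That's 1.

1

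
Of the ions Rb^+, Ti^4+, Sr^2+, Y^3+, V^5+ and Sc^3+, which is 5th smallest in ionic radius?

Electron counts and nuclear charges: V^5+: 18 e⁻, Z=23, Ti^4+: 18 e⁻, Z=22, Sc^3+: 18 e⁻, Z=21, Y^3+: 36 e⁻, Z=39, Sr^2+: 36 e⁻, Z=38, Rb^+: 36 e⁻, Z=37. V^5+ < Ti^4+ (isoelectronic, higher Z=23 is smaller); Ti^4+ < Sc^3+ (both 18 e⁻, Z=22>21); Sc^3+ < Y^3+ (same group, period 4 vs 5); Y^3+ < Sr^2+ (isoelectronic, higher Z=39 is smaller); Sr^2+ < Rb^+ (both 36 e⁻, Z=38>37).
Full ascending order: V^5+ < Ti^4+ < Sc^3+ < Y^3+ < Sr^2+ < Rb^+. Counting from the smallest, position 5 is Sr^2+.

Sr^2+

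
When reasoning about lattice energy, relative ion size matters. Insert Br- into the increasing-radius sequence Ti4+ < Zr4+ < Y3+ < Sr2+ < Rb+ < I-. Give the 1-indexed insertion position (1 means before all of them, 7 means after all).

6

Ti4+ (Z=22, 18 e⁻), Zr4+ (Z=40, 36 e⁻), Y3+ (Z=39, 36 e⁻), Sr2+ (Z=38, 36 e⁻), Rb+ (Z=37, 36 e⁻), Br- (Z=35, 36 e⁻), I- (Z=53, 54 e⁻). Ti4+ < Zr4+ (same group, 1 shell fewer); Zr4+ < Y3+ (both 36 e⁻, Z=40>39); Y3+ < Sr2+ (both 36 e⁻, Z=39>38); Sr2+ < Rb+ (isoelectronic, higher Z=38 is smaller); Rb+ < Br- (isoelectronic, higher Z=37 is smaller); Br- < I- (same group, period 4 vs 5).
The complete sequence is Ti4+ < Zr4+ < Y3+ < Sr2+ < Rb+ < Br- < I-. Br- sits at position 6.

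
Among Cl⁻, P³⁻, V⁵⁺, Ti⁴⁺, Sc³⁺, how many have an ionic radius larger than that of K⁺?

These species are isoelectronic with 18 electrons. The only difference is the number of protons: V⁵⁺ (Z=23), Ti⁴⁺ (Z=22), Sc³⁺ (Z=21), K⁺ (Z=19), Cl⁻ (Z=17), P³⁻ (Z=15). The strongest nuclear pull (V⁵⁺) gives the smallest ion.
Placing each against K⁺: smaller — V⁵⁺, Ti⁴⁺, Sc³⁺; larger — Cl⁻, P³⁻. So 2 are larger.

2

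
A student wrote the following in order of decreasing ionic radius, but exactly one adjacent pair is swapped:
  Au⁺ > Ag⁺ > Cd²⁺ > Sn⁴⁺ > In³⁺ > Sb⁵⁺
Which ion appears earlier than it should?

Scanning neighbour by neighbour, only Sn⁴⁺/In³⁺ violates a trend: they are isoelectronic (46 e⁻) and Sn has more protons than In (50 vs 49), making Sn⁴⁺ smaller. That makes Sn⁴⁺ the one sitting a position early relative to where it belongs.

Sn⁴⁺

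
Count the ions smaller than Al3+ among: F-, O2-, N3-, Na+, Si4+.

1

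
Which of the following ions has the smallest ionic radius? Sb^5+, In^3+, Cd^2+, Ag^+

Sb^5+

All of these have 46 electrons (isoelectronic). With the same electron cloud, the ion with the most protons pulls it in tightest. Nuclear charges: Sb^5+ (Z=51), In^3+ (Z=49), Cd^2+ (Z=48), Ag^+ (Z=47). Highest Z is smallest.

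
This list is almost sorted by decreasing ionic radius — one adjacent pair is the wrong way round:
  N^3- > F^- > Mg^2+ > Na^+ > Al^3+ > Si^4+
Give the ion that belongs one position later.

The pair Mg^2+, Na^+ is the wrong way round — both have 10 electrons but Z(Mg)=12 > Z(Na)=11, so Mg^2+ should be the smaller of the two. All other adjacent pairs agree with periodic trends, so Mg^2+ is the misplaced ion.

Mg^2+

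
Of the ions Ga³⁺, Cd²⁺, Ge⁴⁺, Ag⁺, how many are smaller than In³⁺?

First list Z and electron count for each: Ge⁴⁺ (Z=32, 28 e⁻), Ga³⁺ (Z=31, 28 e⁻), In³⁺ (Z=49, 46 e⁻), Cd²⁺ (Z=48, 46 e⁻), Ag⁺ (Z=47, 46 e⁻). Ge⁴⁺ < Ga³⁺ (both 28 e⁻, Z=32>31); Ga³⁺ < In³⁺ (same group, 1 shell fewer); In³⁺ < Cd²⁺ (isoelectronic, higher Z=49 is smaller); Cd²⁺ < Ag⁺ (both 46 e⁻, Z=48>47).
Ordering all of them (including In³⁺) by radius gives Ge⁴⁺ < Ga³⁺ < In³⁺ < Cd²⁺ < Ag⁺. So 2 are smaller.

2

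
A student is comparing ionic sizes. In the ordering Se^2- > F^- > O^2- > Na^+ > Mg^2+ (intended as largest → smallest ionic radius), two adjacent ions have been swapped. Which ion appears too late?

O^2-

The pair F^-, O^2- is the wrong way round — they are isoelectronic (10 e⁻) and F has more protons than O (9 vs 8), making F^- smaller. All other adjacent pairs agree with periodic trends, so O^2- is the misplaced ion.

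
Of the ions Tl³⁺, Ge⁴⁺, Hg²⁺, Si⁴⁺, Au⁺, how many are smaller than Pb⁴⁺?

2

Si⁴⁺ has 10 e⁻ (Z=14), Ge⁴⁺ has 28 e⁻ (Z=32), Pb⁴⁺ has 78 e⁻ (Z=82), Tl³⁺ has 78 e⁻ (Z=81), Hg²⁺ has 78 e⁻ (Z=80), Au⁺ has 78 e⁻ (Z=79). Si⁴⁺ < Ge⁴⁺ (same group, period 3 vs 4); Ge⁴⁺ < Pb⁴⁺ (same group, period 4 vs 6); Pb⁴⁺ < Tl³⁺ (isoelectronic, higher Z=82 is smaller); Tl³⁺ < Hg²⁺ (both 78 e⁻, Z=81>80); Hg²⁺ < Au⁺ (both 78 e⁻, Z=80>79).
Placing each against Pb⁴⁺: smaller — Si⁴⁺, Ge⁴⁺; larger — Tl³⁺, Hg²⁺, Au⁺. That's 2.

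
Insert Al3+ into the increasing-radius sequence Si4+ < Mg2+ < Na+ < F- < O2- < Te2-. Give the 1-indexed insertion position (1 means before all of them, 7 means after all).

Electron counts and nuclear charges: Si4+: 10 e⁻, Z=14, Al3+: 10 e⁻, Z=13, Mg2+: 10 e⁻, Z=12, Na+: 10 e⁻, Z=11, F-: 10 e⁻, Z=9, O2-: 10 e⁻, Z=8, Te2-: 54 e⁻, Z=52. Si4+ < Al3+ (both 10 e⁻, Z=14>13); Al3+ < Mg2+ (both 10 e⁻, Z=13>12); Mg2+ < Na+ (isoelectronic, higher Z=12 is smaller); Na+ < F- (both 10 e⁻, Z=11>9); F- < O2- (both 10 e⁻, Z=9>8); O2- < Te2- (same group, 3 shells fewer).
The complete sequence is Si4+ < Al3+ < Mg2+ < Na+ < F- < O2- < Te2-. Al3+ sits at position 2.

2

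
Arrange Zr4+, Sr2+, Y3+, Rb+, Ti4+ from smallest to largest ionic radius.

Ti4+ < Zr4+ < Y3+ < Sr2+ < Rb+

Electron counts and nuclear charges: Ti4+ has 18 e⁻ (Z=22), Zr4+ has 36 e⁻ (Z=40), Y3+ has 36 e⁻ (Z=39), Sr2+ has 36 e⁻ (Z=38), Rb+ has 36 e⁻ (Z=37). Ti4+ < Zr4+ (same group, 1 shell fewer); Zr4+ < Y3+ (both 36 e⁻, Z=40>39); Y3+ < Sr2+ (isoelectronic, higher Z=39 is smaller); Sr2+ < Rb+ (isoelectronic, higher Z=38 is smaller).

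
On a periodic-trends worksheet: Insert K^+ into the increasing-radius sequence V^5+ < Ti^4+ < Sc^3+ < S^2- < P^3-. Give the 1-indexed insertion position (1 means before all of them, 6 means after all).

4

Isoelectronic series (18 e⁻ each). Size is set by nuclear charge: more protons means a smaller ion. V^5+ (Z=23), Ti^4+ (Z=22), Sc^3+ (Z=21), K^+ (Z=19), S^2- (Z=16), P^3- (Z=15).
With K^+ included the full order is V^5+ < Ti^4+ < Sc^3+ < K^+ < S^2- < P^3-, so it takes position 4.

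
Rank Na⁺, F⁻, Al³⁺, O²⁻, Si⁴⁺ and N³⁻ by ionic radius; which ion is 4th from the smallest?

F⁻

These species are isoelectronic with 10 electrons. The only difference is the number of protons: Si⁴⁺ (Z=14), Al³⁺ (Z=13), Na⁺ (Z=11), F⁻ (Z=9), O²⁻ (Z=8), N³⁻ (Z=7). The strongest nuclear pull (Si⁴⁺) gives the smallest ion.
Ordering: Si⁴⁺ < Al³⁺ < Na⁺ < F⁻ < O²⁻ < N³⁻. The 4th smallest is F⁻.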